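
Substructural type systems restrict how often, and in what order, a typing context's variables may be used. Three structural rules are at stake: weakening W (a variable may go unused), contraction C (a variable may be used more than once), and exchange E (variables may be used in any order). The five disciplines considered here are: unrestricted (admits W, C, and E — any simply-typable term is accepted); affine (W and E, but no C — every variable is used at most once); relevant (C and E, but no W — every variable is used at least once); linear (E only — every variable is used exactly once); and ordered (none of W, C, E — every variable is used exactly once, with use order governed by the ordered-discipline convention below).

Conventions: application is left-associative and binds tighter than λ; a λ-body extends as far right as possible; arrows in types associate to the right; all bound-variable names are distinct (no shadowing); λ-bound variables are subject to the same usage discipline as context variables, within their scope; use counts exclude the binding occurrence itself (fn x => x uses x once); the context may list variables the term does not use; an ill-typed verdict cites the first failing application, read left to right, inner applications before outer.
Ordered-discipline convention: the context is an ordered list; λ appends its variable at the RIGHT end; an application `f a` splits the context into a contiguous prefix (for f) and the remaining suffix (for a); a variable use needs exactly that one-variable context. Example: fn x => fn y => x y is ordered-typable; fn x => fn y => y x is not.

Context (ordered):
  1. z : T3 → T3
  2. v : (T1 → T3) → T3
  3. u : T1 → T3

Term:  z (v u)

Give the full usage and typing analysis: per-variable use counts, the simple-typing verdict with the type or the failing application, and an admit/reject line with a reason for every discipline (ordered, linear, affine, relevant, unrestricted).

usage: z: 1; v: 1; u: 1
order of uses: z, v, u
typing: well-typed at T3
ordered: ✓, one use each (z, v, u); ordered split holds
linear: ✓, single use per variable (z, v, u)
affine: ✓, no duplicate uses among z, v, u
relevant: ✓, every one of z, v, u appears
unrestricted: ✓, simply typable at T3; W, C, E all held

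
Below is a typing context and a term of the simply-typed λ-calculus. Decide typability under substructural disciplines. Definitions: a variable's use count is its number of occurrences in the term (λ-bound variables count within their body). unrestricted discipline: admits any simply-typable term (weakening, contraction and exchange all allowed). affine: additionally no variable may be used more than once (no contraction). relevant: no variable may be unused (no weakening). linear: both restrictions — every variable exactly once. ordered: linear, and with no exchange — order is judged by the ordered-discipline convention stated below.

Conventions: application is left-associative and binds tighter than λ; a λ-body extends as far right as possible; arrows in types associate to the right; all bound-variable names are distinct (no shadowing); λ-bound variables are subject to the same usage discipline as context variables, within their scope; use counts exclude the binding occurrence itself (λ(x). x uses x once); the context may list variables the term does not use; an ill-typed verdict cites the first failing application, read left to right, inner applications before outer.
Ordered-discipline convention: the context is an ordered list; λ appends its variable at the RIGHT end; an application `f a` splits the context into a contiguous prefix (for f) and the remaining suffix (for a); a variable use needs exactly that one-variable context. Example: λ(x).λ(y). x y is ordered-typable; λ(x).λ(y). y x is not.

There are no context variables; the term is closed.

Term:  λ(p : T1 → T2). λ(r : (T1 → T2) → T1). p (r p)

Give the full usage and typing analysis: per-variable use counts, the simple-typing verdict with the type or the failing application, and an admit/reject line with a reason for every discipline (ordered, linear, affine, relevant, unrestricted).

usage: p (λ-bound)=2; r (λ-bound)=1
left-to-right use order: p, r, p
typing: the term checks, with type (T1 → T2) → ((T1 → T2) → T1) → T2
ordered: ✗, repeated use of p ×2
linear: ✗, repeated use of p ×2
affine: ✗, repeated use of p ×2
relevant: ✓, p, r: all used, weakening unneeded
unrestricted: ✓, simply typable at (T1 → T2) → ((T1 → T2) → T1) → T2; W, C, E all held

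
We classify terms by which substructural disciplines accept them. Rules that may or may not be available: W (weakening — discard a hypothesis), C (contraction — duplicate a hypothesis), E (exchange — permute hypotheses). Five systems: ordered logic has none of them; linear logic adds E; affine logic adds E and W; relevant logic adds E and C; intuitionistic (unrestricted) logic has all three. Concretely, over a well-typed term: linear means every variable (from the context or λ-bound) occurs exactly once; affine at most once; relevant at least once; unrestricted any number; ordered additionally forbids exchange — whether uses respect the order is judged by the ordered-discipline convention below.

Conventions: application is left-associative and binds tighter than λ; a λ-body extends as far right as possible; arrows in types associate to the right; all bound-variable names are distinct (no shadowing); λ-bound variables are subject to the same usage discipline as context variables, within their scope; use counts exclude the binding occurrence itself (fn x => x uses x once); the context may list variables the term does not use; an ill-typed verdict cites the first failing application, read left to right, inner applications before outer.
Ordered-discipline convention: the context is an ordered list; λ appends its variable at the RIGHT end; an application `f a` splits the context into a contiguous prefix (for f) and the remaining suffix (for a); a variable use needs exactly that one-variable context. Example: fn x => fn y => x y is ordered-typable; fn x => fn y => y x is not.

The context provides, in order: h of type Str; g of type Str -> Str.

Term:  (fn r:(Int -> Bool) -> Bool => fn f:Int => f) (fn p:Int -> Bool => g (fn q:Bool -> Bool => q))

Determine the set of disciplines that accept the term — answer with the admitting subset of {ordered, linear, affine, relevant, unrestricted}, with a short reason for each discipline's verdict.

admitted by: none
usage: h ×0, g ×1, r [bound] ×0, f [bound] ×1, p [bound] ×0, q [bound] ×1
use order (left to right): f, g, q
typing: ill-typed: an argument (Bool -> Bool) -> Bool -> Bool mismatches the expected Str
ordered: ✗, not simply typable
linear: ✗, fails simple typing
affine: ✗, a type mismatch blocks all five
relevant: ✗, the type mismatch rejects it
unrestricted: ✗, not simply typable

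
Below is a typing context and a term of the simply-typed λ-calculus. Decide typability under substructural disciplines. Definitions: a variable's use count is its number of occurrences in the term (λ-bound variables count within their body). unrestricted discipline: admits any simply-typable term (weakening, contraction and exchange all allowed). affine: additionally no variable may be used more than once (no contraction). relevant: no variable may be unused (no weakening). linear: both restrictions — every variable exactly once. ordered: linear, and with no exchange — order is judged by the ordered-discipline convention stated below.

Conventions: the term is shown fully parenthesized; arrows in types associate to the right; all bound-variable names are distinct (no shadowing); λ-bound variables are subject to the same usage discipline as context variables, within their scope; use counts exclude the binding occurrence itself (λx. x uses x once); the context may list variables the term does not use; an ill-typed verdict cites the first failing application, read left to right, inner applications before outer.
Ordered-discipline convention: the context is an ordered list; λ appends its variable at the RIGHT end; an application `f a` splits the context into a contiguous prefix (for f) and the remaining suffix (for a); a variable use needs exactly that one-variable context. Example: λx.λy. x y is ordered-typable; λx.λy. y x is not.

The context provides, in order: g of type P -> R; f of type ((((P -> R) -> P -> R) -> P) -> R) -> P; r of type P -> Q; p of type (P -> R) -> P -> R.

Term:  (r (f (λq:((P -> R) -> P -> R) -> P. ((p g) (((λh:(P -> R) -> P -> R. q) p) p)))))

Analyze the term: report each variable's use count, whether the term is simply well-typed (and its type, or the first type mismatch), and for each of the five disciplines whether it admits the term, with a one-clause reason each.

usage: g: 1×; f: 1×; r: 1×; p: 3×; q (λ-bound): 1×; h (λ-bound): 0×
uses in reading order: r, f, p, g, q, p, p
typing: well-typed — term : Q
ordered: ✗ — needs contraction — p ×3; h left unused
linear: ✗ — needs contraction — p ×3; h left unused
affine: ✗ — needs contraction — p ×3
relevant: ✗ — h left unused
unrestricted: ✓ — well-typed at Q; no restrictions here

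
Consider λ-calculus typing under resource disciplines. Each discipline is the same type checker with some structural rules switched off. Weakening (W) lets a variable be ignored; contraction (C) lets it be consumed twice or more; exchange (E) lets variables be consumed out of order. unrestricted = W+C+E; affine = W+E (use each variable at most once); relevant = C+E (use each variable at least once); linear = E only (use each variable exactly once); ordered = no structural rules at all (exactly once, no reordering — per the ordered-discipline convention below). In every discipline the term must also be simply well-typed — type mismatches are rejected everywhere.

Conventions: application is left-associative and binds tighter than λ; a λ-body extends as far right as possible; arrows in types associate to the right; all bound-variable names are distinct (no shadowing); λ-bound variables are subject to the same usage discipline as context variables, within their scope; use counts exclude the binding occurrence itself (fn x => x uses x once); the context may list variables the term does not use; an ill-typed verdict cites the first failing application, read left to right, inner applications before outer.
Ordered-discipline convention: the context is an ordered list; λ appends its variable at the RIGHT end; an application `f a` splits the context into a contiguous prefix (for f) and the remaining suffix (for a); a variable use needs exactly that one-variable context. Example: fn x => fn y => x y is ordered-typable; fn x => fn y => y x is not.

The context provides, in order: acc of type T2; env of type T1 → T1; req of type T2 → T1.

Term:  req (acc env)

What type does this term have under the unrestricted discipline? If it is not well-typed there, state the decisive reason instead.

not well-typed under unrestricted — not simply typable
usage: acc=1, env=1, req=1
left-to-right use order: req, acc, env
typing: ill-typed: can't apply a value of type T2
per-discipline verdicts: ordered ✗, linear ✗, affine ✗, relevant ✗, unrestricted ✗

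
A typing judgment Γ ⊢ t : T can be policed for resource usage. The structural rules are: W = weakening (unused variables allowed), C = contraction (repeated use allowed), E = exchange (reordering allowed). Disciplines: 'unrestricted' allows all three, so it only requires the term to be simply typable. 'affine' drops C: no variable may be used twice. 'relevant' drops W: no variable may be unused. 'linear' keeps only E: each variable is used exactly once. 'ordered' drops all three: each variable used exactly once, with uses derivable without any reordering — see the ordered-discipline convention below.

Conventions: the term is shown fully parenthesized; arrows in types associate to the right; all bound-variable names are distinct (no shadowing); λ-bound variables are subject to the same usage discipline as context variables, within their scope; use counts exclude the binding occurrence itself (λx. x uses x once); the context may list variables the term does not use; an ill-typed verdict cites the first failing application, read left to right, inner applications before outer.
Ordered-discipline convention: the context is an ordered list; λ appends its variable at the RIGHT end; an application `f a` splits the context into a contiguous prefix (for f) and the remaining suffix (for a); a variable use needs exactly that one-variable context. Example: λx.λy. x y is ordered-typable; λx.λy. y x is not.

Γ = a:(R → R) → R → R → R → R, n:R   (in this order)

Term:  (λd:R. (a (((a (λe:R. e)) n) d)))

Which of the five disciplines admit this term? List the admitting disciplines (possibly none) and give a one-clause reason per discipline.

accepted by: relevant, unrestricted
use counts: a=2; n=1; d [bound]=1; e [bound]=1
use order (left to right): a, a, e, n, d
typing: well-typed — term : R → R → R → R → R
ordered ✗ (repeated use of a ×2)
linear ✗ (repeated use of a ×2)
affine ✗ (repeated use of a ×2)
relevant ✓ (at least one use each (a, n, d, e))
unrestricted ✓ (typability at R → R → R → R → R is all that's needed)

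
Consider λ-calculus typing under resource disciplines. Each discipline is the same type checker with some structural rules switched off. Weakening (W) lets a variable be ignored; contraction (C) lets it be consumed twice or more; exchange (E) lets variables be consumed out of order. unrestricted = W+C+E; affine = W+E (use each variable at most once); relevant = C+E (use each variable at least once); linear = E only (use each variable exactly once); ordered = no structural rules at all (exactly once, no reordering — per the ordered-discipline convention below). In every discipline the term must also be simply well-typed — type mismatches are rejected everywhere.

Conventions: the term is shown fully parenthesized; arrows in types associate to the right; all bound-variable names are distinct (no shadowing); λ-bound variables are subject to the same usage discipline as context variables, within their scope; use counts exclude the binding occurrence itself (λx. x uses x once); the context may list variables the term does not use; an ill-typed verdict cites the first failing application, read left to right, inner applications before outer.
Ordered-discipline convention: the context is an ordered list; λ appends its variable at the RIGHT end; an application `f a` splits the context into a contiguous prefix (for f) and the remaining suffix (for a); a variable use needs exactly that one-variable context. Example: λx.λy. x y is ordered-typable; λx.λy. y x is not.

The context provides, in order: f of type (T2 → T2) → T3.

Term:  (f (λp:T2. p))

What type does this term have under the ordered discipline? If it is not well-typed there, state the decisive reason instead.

term : T3
variable uses: f: 1×; p (bound): 1×
use order (left to right): f, p
typing: well-typed at T3
summary: ordered ✓; linear ✓; affine ✓; relevant ✓; unrestricted ✓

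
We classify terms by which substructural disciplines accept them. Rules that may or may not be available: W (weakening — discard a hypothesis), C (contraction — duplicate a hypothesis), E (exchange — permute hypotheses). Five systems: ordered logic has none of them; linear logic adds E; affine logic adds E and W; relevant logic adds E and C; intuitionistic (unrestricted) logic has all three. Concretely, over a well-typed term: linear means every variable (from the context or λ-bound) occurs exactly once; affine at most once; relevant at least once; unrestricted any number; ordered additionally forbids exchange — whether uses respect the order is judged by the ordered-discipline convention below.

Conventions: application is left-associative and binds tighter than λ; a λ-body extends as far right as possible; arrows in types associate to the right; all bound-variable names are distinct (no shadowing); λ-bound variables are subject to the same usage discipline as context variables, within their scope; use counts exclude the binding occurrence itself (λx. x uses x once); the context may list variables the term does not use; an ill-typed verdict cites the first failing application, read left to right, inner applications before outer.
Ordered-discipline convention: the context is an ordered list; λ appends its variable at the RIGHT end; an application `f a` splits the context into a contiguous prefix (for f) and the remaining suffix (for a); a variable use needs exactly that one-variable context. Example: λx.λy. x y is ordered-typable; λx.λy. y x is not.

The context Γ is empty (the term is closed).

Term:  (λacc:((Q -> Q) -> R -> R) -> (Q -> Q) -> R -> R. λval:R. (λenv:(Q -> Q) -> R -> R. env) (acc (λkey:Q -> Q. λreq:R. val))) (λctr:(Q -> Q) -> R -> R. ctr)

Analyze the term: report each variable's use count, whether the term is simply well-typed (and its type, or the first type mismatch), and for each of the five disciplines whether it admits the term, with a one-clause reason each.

use counts: acc [bound]: 1, val [bound]: 1, env [bound]: 1, key [bound]: 0, req [bound]: 0, ctr [bound]: 1
left-to-right use order: env, acc, val, ctr
typing: well-typed at R -> (Q -> Q) -> R -> R
ordered ✗ (needs weakening: key, req unused)
linear ✗ (needs weakening: key, req unused)
affine ✓ (no duplicate uses among acc, val, env, key, req, ctr)
relevant ✗ (needs weakening: key, req unused)
unrestricted ✓ (simply typable at R -> (Q -> Q) -> R -> R; W, C, E all held)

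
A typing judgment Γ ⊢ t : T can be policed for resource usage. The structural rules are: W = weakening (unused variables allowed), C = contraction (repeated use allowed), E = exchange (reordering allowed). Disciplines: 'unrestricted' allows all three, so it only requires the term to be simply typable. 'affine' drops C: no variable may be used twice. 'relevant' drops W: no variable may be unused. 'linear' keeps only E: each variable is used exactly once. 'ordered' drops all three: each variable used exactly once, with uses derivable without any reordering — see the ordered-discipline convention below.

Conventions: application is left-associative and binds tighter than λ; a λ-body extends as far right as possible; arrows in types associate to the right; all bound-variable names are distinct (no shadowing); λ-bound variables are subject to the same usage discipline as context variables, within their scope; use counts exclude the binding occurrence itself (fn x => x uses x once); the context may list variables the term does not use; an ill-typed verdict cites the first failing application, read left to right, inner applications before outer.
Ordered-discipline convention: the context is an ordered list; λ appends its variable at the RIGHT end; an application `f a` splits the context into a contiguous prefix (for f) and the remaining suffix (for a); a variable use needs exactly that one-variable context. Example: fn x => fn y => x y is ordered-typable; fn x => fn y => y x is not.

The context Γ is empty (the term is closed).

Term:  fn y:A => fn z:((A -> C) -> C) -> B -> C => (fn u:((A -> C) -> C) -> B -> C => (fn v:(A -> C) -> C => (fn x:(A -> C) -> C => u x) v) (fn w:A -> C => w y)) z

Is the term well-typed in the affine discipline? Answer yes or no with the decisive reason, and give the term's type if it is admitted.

yes — none of y, z, u, v, x, w used more than once; term : A -> (((A -> C) -> C) -> B -> C) -> B -> C
usage: y [bound]=1, z [bound]=1, u [bound]=1, v [bound]=1, x [bound]=1, w [bound]=1
use order (left to right): u, x, v, w, y, z
typing: well-typed — term : A -> (((A -> C) -> C) -> B -> C) -> B -> C
per-discipline verdicts: ordered ✗; linear ✓; affine ✓; relevant ✓; unrestricted ✓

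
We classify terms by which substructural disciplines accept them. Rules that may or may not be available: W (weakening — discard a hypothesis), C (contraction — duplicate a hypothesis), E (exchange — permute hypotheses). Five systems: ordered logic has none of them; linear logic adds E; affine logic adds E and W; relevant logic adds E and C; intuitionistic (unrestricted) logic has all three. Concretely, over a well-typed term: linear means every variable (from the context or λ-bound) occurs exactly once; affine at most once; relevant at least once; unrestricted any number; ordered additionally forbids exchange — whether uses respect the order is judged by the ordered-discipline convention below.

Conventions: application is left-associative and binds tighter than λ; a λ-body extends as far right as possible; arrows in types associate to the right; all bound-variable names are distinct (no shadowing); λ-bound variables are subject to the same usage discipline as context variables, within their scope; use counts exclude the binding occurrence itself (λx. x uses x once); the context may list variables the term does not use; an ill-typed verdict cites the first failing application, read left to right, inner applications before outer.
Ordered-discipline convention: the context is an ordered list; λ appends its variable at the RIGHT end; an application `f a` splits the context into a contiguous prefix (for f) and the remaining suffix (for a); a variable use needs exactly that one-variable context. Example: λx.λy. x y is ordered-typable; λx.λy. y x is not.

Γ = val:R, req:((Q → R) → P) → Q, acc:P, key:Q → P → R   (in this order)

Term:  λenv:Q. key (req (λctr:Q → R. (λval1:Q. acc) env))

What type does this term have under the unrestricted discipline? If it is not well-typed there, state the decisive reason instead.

term : Q → P → R
usage: val: 0; req: 1; acc: 1; key: 1; env (bound): 1; ctr (bound): 0; val1 (bound): 0
left-to-right use order: key, req, acc, env
typing: well-typed at Q → P → R
all disciplines: ordered ✗; linear ✗; affine ✓; relevant ✗; unrestricted ✓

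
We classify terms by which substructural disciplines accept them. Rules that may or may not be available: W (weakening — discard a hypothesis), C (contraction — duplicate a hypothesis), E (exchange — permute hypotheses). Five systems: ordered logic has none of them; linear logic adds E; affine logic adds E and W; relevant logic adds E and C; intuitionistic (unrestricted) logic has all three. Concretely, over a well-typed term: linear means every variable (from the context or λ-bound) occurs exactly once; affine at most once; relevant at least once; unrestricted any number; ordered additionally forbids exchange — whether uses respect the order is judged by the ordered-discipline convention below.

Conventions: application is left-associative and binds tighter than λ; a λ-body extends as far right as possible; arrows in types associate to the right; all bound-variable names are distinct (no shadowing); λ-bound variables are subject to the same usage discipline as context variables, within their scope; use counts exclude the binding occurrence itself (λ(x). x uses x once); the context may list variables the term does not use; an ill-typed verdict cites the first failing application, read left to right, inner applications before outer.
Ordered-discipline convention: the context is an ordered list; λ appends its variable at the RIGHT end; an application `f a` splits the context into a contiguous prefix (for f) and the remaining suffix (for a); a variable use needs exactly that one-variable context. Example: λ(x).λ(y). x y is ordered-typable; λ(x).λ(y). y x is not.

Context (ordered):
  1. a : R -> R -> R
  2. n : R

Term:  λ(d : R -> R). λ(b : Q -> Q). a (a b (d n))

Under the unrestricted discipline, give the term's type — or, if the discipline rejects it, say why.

not well-typed under unrestricted — the type mismatch rejects it
usage: a: 2, n: 1, d (bound): 1, b (bound): 1
left-to-right use order: a, a, b, d, n
typing: ill-typed: argument of type Q -> Q where R is required
all disciplines: ordered ✗ · linear ✗ · affine ✗ · relevant ✗ · unrestricted ✗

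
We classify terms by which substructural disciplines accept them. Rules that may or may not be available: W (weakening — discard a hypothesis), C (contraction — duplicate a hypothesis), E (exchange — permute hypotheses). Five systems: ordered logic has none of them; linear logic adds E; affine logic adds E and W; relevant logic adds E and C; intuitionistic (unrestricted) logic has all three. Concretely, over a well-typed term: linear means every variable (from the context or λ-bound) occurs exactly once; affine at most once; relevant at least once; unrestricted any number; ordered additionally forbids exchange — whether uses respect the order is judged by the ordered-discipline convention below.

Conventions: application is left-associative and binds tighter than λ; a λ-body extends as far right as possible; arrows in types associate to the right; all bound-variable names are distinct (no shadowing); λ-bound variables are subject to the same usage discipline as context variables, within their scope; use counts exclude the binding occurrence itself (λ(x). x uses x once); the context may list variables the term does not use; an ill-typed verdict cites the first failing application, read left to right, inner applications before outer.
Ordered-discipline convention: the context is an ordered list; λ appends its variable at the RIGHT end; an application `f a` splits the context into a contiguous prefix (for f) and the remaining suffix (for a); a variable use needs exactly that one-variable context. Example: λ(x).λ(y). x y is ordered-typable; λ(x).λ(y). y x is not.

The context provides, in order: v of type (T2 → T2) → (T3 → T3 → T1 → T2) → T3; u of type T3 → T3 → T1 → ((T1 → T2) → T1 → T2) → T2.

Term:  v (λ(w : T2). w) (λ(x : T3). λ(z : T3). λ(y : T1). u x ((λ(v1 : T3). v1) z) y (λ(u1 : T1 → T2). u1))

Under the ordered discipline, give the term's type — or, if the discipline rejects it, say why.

term : T3
use counts: v: 1, u: 1, w [bound]: 1, x [bound]: 1, z [bound]: 1, y [bound]: 1, v1 [bound]: 1, u1 [bound]: 1
use order (left to right): v, w, u, x, v1, z, y, u1
typing: well-typed at T3
all disciplines: ordered ✓ · linear ✓ · affine ✓ · relevant ✓ · unrestricted ✓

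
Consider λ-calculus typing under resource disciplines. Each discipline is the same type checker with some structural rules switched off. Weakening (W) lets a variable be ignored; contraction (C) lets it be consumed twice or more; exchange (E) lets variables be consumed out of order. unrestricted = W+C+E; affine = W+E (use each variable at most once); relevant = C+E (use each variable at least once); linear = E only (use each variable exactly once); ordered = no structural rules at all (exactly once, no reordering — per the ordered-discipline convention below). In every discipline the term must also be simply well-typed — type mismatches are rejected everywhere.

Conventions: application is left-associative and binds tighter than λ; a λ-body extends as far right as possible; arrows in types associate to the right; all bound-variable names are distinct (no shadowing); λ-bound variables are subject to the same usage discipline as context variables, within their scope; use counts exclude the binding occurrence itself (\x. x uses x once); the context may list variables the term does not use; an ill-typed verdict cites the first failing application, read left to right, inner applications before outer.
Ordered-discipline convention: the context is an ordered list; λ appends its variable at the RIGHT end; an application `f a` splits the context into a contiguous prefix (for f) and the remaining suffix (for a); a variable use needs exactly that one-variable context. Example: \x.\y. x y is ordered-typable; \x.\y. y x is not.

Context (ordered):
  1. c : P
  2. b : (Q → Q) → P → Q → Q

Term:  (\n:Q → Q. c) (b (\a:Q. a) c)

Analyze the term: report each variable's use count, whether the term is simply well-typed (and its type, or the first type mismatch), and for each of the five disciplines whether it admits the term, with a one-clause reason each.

use counts: c: 2, b: 1, n (λ-bound): 0, a (λ-bound): 1
order of uses: c, b, a, c
typing: ✓ — P
ordered: ✗, c ×2 used more than once (contraction); n left unused
linear: ✗, c ×2 used more than once (contraction); n left unused
affine: ✗, c ×2 used more than once (contraction)
relevant: ✗, n left unused
unrestricted: ✓, well-typed at P; no restrictions here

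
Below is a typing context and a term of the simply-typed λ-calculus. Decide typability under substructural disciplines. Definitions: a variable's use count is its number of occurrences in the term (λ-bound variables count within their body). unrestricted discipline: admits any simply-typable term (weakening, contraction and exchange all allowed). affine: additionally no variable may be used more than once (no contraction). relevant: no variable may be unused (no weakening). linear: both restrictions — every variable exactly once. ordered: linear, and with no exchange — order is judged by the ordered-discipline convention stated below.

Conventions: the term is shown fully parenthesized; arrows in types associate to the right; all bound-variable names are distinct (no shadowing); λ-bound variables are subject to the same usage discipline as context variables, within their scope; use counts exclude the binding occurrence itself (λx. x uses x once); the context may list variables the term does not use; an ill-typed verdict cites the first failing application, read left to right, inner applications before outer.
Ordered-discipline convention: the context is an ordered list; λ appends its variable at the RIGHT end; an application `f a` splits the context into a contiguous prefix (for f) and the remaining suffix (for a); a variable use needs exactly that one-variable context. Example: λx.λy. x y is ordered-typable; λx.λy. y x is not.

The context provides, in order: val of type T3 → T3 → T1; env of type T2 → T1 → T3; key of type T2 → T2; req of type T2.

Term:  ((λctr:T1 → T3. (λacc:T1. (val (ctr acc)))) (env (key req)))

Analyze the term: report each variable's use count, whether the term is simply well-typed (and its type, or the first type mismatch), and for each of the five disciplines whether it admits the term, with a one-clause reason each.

use counts: val ×1; env ×1; key ×1; req ×1; ctr (λ-bound) ×1; acc (λ-bound) ×1
left-to-right use order: val, ctr, acc, env, key, req
typing: the term checks, with type T1 → T3 → T1
ordered: ✓ — val, env, key, req, ctr, acc: once each, no exchange needed
linear: ✓ — single use per variable (val, env, key, req, ctr, acc)
affine: ✓ — at most one use each (val, env, key, req, ctr, acc)
relevant: ✓ — every one of val, env, key, req, ctr, acc appears
unrestricted: ✓ — type-checks (T1 → T3 → T1) and nothing is barred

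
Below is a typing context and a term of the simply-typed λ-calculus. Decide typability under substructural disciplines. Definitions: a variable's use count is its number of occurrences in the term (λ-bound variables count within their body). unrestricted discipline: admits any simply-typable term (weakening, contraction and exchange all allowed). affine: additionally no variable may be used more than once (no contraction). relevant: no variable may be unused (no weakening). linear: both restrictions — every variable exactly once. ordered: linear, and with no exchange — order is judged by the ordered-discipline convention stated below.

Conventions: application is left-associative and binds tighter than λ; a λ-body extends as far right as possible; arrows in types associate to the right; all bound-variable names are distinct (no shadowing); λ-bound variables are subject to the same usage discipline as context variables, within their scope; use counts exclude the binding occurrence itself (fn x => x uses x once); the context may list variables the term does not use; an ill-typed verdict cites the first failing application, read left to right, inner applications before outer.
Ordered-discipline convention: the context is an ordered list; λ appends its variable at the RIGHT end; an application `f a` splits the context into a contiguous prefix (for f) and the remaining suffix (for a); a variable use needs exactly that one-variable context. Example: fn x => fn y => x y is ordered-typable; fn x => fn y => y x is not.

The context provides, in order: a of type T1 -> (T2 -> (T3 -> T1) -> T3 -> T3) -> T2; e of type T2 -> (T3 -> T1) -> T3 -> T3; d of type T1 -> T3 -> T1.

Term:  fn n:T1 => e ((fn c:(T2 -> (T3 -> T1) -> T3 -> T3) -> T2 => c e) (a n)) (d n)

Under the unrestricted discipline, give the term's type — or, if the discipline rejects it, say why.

term : T1 -> T3 -> T3
use counts: a: 1×, e: 2×, d: 1×, n (λ-bound): 2×, c (λ-bound): 1×
uses in reading order: e, c, e, a, n, d, n
typing: the term checks, with type T1 -> T3 -> T3
summary: ordered ✗ | linear ✗ | affine ✗ | relevant ✓ | unrestricted ✓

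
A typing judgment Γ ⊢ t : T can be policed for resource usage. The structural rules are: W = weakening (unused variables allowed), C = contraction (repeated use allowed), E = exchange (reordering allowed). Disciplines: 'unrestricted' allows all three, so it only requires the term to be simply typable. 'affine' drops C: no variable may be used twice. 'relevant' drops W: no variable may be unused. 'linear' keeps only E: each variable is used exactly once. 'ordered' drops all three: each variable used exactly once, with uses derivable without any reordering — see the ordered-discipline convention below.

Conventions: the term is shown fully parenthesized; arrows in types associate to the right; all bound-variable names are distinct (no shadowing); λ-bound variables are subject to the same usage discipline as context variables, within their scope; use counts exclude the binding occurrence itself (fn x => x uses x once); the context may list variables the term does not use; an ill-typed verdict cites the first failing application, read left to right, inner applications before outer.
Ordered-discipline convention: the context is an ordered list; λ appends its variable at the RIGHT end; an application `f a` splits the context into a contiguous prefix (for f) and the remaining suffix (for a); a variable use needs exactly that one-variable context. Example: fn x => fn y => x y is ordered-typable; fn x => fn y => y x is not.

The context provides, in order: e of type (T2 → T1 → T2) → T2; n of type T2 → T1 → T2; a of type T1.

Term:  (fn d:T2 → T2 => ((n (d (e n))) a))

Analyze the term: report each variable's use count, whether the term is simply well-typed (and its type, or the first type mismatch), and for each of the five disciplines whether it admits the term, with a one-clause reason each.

usage: e=1; n=2; a=1; d [bound]=1
uses in reading order: n, d, e, n, a
typing: ✓ — (T2 → T2) → T2
ordered: ✗ — repeated use of n ×2
linear: ✗ — repeated use of n ×2
affine: ✗ — repeated use of n ×2
relevant: ✓ — none of e, n, a, d goes unused
unrestricted: ✓ — type-checks ((T2 → T2) → T2) and nothing is barred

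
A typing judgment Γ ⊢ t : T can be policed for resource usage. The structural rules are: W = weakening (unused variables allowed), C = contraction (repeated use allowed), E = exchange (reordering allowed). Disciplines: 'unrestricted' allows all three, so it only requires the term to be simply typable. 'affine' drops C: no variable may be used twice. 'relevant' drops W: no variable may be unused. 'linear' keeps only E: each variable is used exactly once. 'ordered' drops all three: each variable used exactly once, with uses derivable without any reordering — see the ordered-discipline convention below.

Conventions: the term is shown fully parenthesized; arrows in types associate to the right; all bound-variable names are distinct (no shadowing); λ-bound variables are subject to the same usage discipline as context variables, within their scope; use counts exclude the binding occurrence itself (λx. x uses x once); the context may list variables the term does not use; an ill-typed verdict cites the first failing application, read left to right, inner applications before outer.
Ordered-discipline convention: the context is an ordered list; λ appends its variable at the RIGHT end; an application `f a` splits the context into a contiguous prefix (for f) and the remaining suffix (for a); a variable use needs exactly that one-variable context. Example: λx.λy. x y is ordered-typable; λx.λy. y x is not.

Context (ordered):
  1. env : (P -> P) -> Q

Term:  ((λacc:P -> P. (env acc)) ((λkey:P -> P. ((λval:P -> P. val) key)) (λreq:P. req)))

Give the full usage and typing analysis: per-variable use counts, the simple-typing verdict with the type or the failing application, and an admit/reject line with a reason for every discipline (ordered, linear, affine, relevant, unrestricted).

usage: env: 1, acc (λ-bound): 1, key (λ-bound): 1, val (λ-bound): 1, req (λ-bound): 1
uses in reading order: env, acc, val, key, req
typing: ✓ — Q
ordered ✓ (one use each (env, acc, key, val, req); ordered split holds)
linear ✓ (single use per variable (env, acc, key, val, req))
affine ✓ (env, acc, key, val, req: no repeats, contraction unneeded)
relevant ✓ (none of env, acc, key, val, req goes unused)
unrestricted ✓ (simply typable at Q; W, C, E all held)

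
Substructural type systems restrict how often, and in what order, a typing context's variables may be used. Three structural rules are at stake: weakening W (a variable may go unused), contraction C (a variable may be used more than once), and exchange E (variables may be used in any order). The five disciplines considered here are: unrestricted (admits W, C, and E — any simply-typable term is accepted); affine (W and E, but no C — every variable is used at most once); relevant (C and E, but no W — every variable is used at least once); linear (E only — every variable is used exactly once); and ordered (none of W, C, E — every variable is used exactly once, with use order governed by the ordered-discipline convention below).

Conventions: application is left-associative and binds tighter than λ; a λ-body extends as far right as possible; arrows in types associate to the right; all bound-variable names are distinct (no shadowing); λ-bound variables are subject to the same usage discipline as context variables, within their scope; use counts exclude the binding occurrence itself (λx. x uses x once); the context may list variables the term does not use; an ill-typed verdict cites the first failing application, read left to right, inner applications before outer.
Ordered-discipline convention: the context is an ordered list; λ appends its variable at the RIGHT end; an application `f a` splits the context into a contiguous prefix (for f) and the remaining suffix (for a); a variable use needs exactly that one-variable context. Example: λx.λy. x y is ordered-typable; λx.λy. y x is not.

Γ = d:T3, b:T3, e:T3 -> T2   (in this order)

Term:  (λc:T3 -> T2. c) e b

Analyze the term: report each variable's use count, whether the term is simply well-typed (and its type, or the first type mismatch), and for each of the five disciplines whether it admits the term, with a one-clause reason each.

usage: d: 0×; b: 1×; e: 1×; c [bound]: 1×
uses in reading order: c, e, b
typing: ✓ — T2
ordered: ✗ — d never used (weakening)
linear: ✗ — d never used (weakening)
affine: ✓ — none of d, b, e, c used more than once
relevant: ✗ — d never used (weakening)
unrestricted: ✓ — well-typed at T2; no restrictions here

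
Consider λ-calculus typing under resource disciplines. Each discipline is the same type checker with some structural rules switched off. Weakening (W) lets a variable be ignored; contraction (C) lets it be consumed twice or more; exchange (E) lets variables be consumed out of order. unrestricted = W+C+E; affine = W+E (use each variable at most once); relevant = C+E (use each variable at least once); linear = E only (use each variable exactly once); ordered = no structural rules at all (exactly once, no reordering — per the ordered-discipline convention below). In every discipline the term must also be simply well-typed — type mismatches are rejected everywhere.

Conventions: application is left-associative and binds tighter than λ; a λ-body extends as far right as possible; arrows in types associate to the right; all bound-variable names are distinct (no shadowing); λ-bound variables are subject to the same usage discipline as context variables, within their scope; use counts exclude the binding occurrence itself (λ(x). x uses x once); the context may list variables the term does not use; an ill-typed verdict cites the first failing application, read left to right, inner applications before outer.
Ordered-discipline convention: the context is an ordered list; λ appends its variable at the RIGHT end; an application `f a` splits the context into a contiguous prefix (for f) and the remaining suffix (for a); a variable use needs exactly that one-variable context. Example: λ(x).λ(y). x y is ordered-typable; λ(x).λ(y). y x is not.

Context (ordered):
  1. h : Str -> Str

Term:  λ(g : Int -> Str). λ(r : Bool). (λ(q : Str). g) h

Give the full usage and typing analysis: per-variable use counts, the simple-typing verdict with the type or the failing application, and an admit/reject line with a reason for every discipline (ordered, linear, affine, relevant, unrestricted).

counts: h ×1, g [bound] ×1, r [bound] ×0, q [bound] ×0
uses in reading order: g, h
typing: ill-typed: an application expects Str but receives Str -> Str
ordered ✗ (the type mismatch rejects it)
linear ✗ (not simply typable)
affine ✗ (fails simple typing)
relevant ✗ (a type mismatch blocks all five)
unrestricted ✗ (the type mismatch rejects it)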